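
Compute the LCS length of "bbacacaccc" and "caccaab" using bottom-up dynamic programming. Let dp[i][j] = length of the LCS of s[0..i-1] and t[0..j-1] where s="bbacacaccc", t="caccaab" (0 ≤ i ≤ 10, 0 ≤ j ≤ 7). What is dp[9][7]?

4

   ''  c  a  c  c  a  a  b
''  0  0  0  0  0  0  0  0
 b  0  0  0  0  0  0  0  1
 b  0  0  0  0  0  0  0  1
 a  0  0  1  1  1  1  1  1
 c  0  1  1  2  2  2  2  2
 a  0  1  2  2  2  3  3  3
 c  0  1  2  3  3  3  3  3
 a  0  1  2  3  3  4  4  4
 c  0  1  2  3  4  4  4  4
 c  0  1  2  3  4  4  4  4
 c  0  1  2  3  4  4  4  4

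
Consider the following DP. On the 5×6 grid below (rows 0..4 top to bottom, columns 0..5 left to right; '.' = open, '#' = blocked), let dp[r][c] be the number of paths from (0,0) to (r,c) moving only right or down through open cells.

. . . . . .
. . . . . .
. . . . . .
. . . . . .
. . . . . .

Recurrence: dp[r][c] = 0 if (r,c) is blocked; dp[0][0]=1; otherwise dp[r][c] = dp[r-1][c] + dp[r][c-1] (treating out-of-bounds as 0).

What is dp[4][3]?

35

r\c   0   1   2   3   4   5
  0   1   1   1   1   1   1
  1   1   2   3   4   5   6
  2   1   3   6  10  15  21
  3   1   4  10  20  35  56
  4   1   5  15  35  70 126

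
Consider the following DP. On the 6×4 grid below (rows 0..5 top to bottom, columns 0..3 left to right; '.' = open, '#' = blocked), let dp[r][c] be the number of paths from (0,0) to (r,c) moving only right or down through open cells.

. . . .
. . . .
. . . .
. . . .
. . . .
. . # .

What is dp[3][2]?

10

r\c   0   1   2   3
  0   1   1   1   1
  1   1   2   3   4
  2   1   3   6  10
  3   1   4  10  20
  4   1   5  15  35
  5   1   6   0  35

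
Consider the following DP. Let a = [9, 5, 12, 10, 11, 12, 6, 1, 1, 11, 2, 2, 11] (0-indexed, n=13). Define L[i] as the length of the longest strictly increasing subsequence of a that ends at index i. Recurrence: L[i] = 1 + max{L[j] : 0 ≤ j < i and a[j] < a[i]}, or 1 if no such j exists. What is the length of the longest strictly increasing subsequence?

   i    0    1    2    3    4    5    6    7    8    9   10   11   12
a[i]    9    5   12   10   11   12    6    1    1   11    2    2   11
L[i]    1    1    2    2    3    4    2    1    1    3    2    2    3

4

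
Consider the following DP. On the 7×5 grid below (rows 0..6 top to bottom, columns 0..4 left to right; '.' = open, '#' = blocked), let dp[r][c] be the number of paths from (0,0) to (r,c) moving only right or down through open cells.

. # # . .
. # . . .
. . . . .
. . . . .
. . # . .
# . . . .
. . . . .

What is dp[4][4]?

9

r\c   0   1   2   3   4
  0   1   0   0   0   0
  1   1   0   0   0   0
  2   1   1   1   1   1
  3   1   2   3   4   5
  4   1   3   0   4   9
  5   0   3   3   7  16
  6   0   3   6  13  29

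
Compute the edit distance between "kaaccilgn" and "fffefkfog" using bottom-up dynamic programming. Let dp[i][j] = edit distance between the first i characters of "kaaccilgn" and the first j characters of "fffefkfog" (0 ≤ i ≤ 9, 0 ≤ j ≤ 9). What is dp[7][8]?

   ''  f  f  f  e  f  k  f  o  g
''  0  1  2  3  4  5  6  7  8  9
 k  1  1  2  3  4  5  5  6  7  8
 a  2  2  2  3  4  5  6  6  7  8
 a  3  3  3  3  4  5  6  7  7  8
 c  4  4  4  4  4  5  6  7  8  8
 c  5  5  5  5  5  5  6  7  8  9
 i  6  6  6  6  6  6  6  7  8  9
 l  7  7  7  7  7  7  7  7  8  9
 g  8  8  8  8  8  8  8  8  8  8
 n  9  9  9  9  9  9  9  9  9  9

8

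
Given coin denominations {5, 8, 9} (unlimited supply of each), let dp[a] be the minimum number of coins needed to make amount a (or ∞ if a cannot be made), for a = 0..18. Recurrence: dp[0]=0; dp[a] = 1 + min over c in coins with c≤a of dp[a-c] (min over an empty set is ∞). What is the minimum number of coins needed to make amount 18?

2

 a  0  1  2  3  4  5  6  7  8  9 10 11 12 13 14 15 16 17 18
dp  0  -  -  -  -  1  -  -  1  1  2  -  -  2  2  3  2  2  2
(- denotes ∞ / unreachable)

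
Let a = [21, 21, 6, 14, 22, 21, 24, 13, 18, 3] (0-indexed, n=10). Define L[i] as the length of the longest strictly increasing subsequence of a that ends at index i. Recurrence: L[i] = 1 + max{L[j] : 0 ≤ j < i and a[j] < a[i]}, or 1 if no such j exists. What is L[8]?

   i    0    1    2    3    4    5    6    7    8    9
a[i]   21   21    6   14   22   21   24   13   18    3
L[i]    1    1    1    2    3    3    4    2    3    1

3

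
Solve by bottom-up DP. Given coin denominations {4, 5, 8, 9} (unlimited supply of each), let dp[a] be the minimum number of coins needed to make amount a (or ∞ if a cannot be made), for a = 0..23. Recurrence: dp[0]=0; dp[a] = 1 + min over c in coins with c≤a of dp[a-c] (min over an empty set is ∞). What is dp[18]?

2

 a  0  1  2  3  4  5  6  7  8  9 10 11 12 13 14 15 16 17 18 19 20 21 22 23
dp  0  -  -  -  1  1  -  -  1  1  2  -  2  2  2  3  2  2  2  3  3  3  3  3
(- denotes ∞ / unreachable)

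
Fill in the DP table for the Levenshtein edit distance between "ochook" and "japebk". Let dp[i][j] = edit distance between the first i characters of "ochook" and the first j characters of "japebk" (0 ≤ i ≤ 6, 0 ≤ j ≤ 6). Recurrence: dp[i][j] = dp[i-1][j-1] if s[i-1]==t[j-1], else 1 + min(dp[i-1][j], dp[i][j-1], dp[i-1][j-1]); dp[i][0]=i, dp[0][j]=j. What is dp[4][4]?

4

   ''  j  a  p  e  b  k
''  0  1  2  3  4  5  6
 o  1  1  2  3  4  5  6
 c  2  2  2  3  4  5  6
 h  3  3  3  3  4  5  6
 o  4  4  4  4  4  5  6
 o  5  5  5  5  5  5  6
 k  6  6  6  6  6  6  5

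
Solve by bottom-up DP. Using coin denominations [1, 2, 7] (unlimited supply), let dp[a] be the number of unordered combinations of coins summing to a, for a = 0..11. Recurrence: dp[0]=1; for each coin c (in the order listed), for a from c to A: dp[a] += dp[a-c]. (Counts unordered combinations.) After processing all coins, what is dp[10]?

8

after  coin     0     1     2     3     4     5     6     7     8     9    10    11
          1     1     1     1     1     1     1     1     1     1     1     1     1
          2     1     1     2     2     3     3     4     4     5     5     6     6
          7     1     1     2     2     3     3     4     5     6     7     8     9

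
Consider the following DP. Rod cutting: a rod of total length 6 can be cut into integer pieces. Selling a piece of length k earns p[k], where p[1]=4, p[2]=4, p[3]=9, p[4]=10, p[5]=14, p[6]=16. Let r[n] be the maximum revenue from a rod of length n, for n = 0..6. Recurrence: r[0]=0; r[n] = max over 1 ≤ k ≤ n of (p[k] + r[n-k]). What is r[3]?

12

   n    0    1    2    3    4    5    6
r[n]    0    4    8   12   16   20   24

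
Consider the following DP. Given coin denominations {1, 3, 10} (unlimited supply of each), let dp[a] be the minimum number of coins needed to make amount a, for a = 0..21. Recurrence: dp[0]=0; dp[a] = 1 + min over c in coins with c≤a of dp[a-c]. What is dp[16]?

 a  0  1  2  3  4  5  6  7  8  9 10 11 12 13 14 15 16 17 18 19 20 21
dp  0  1  2  1  2  3  2  3  4  3  1  2  3  2  3  4  3  4  5  4  2  3

3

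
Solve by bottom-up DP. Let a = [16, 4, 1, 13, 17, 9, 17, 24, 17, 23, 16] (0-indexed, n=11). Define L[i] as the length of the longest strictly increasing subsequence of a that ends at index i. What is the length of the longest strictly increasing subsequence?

   i    0    1    2    3    4    5    6    7    8    9   10
a[i]   16    4    1   13   17    9   17   24   17   23   16
L[i]    1    1    1    2    3    2    3    4    3    4    3

4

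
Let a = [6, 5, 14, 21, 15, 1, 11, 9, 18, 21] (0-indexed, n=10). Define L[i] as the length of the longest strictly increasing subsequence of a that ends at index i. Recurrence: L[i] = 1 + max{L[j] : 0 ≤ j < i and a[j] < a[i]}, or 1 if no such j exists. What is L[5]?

1

   i    0    1    2    3    4    5    6    7    8    9
a[i]    6    5   14   21   15    1   11    9   18   21
L[i]    1    1    2    3    3    1    2    2    4    5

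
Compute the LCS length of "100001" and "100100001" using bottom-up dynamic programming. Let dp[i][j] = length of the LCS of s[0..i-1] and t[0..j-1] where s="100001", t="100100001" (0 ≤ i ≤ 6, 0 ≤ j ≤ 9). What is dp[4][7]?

   ''  1  0  0  1  0  0  0  0  1
''  0  0  0  0  0  0  0  0  0  0
 1  0  1  1  1  1  1  1  1  1  1
 0  0  1  2  2  2  2  2  2  2  2
 0  0  1  2  3  3  3  3  3  3  3
 0  0  1  2  3  3  4  4  4  4  4
 0  0  1  2  3  3  4  5  5  5  5
 1  0  1  2  3  4  4  5  5  5  6

4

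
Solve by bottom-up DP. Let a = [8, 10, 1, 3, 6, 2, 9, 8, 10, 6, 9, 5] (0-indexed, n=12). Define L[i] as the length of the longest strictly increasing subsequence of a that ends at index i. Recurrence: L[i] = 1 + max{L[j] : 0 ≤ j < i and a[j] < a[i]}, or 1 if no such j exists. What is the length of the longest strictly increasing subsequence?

5

   i    0    1    2    3    4    5    6    7    8    9   10   11
a[i]    8   10    1    3    6    2    9    8   10    6    9    5
L[i]    1    2    1    2    3    2    4    4    5    3    5    3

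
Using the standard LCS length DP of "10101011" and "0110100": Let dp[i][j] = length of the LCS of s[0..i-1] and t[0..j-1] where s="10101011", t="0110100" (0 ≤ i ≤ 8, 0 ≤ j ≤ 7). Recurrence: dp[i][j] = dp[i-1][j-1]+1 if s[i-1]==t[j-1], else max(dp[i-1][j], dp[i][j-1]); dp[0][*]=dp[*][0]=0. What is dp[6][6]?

   ''  0  1  1  0  1  0  0
''  0  0  0  0  0  0  0  0
 1  0  0  1  1  1  1  1  1
 0  0  1  1  1  2  2  2  2
 1  0  1  2  2  2  3  3  3
 0  0  1  2  2  3  3  4  4
 1  0  1  2  3  3  4  4  4
 0  0  1  2  3  4  4  5  5
 1  0  1  2  3  4  5  5  5
 1  0  1  2  3  4  5  5  5

5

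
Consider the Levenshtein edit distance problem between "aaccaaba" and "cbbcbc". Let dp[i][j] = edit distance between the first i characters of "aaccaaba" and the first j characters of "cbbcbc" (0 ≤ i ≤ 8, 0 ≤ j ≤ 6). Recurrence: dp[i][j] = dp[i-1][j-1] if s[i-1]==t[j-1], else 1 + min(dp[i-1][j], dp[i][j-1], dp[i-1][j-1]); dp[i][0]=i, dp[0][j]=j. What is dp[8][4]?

   ''  c  b  b  c  b  c
''  0  1  2  3  4  5  6
 a  1  1  2  3  4  5  6
 a  2  2  2  3  4  5  6
 c  3  2  3  3  3  4  5
 c  4  3  3  4  3  4  4
 a  5  4  4  4  4  4  5
 a  6  5  5  5  5  5  5
 b  7  6  5  5  6  5  6
 a  8  7  6  6  6  6  6

6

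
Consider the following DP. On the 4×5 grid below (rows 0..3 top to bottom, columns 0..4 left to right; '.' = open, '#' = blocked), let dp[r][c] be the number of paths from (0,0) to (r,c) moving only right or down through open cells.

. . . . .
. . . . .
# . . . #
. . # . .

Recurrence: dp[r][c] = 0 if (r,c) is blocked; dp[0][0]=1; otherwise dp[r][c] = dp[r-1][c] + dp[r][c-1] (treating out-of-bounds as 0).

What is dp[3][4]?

r\c   0   1   2   3   4
  0   1   1   1   1   1
  1   1   2   3   4   5
  2   0   2   5   9   0
  3   0   2   0   9   9

9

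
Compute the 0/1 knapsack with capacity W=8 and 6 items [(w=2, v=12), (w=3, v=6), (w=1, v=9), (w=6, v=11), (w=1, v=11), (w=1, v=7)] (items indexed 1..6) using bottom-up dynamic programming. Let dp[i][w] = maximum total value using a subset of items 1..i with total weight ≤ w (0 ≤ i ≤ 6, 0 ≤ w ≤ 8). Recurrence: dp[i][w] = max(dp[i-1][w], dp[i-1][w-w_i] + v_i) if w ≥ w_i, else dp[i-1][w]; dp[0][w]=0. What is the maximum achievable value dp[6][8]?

45

i\w   0   1   2   3   4   5   6   7   8
  0   0   0   0   0   0   0   0   0   0
  1   0   0  12  12  12  12  12  12  12
  2   0   0  12  12  12  18  18  18  18
  3   0   9  12  21  21  21  27  27  27
  4   0   9  12  21  21  21  27  27  27
  5   0  11  20  23  32  32  32  38  38
  6   0  11  20  27  32  39  39  39  45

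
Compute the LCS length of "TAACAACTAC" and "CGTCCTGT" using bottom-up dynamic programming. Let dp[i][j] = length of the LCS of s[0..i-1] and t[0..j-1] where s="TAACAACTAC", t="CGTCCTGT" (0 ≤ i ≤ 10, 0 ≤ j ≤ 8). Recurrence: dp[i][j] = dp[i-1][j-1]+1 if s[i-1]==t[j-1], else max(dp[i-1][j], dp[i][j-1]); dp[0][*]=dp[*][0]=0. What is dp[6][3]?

1

   ''  C  G  T  C  C  T  G  T
''  0  0  0  0  0  0  0  0  0
 T  0  0  0  1  1  1  1  1  1
 A  0  0  0  1  1  1  1  1  1
 A  0  0  0  1  1  1  1  1  1
 C  0  1  1  1  2  2  2  2  2
 A  0  1  1  1  2  2  2  2  2
 A  0  1  1  1  2  2  2  2  2
 C  0  1  1  1  2  3  3  3  3
 T  0  1  1  2  2  3  4  4  4
 A  0  1  1  2  2  3  4  4  4
 C  0  1  1  2  3  3  4  4  4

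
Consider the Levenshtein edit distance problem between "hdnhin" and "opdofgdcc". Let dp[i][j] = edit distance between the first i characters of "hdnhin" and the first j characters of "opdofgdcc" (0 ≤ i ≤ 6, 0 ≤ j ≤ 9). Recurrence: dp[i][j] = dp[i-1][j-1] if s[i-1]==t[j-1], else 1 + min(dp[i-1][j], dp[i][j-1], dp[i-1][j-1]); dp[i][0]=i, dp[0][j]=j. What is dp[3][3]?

3

   ''  o  p  d  o  f  g  d  c  c
''  0  1  2  3  4  5  6  7  8  9
 h  1  1  2  3  4  5  6  7  8  9
 d  2  2  2  2  3  4  5  6  7  8
 n  3  3  3  3  3  4  5  6  7  8
 h  4  4  4  4  4  4  5  6  7  8
 i  5  5  5  5  5  5  5  6  7  8
 n  6  6  6  6  6  6  6  6  7  8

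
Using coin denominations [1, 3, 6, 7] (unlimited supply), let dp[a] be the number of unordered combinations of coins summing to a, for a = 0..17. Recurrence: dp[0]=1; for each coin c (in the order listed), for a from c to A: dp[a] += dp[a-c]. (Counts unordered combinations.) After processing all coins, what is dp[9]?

after  coin     0     1     2     3     4     5     6     7     8     9    10    11    12    13    14    15    16    17
          1     1     1     1     1     1     1     1     1     1     1     1     1     1     1     1     1     1     1
          3     1     1     1     2     2     2     3     3     3     4     4     4     5     5     5     6     6     6
          6     1     1     1     2     2     2     4     4     4     6     6     6     9     9     9    12    12    12
          7     1     1     1     2     2     2     4     5     5     7     8     8    11    13    14    17    19    20

7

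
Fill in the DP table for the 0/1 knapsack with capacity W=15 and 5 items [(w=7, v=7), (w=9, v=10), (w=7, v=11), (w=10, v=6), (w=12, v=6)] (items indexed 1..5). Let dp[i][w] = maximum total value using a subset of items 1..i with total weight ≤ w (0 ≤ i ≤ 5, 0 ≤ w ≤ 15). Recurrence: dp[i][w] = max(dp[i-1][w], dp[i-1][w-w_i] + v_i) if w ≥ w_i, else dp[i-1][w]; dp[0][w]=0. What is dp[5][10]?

11

i\w   0   1   2   3   4   5   6   7   8   9  10  11  12  13  14  15
  0   0   0   0   0   0   0   0   0   0   0   0   0   0   0   0   0
  1   0   0   0   0   0   0   0   7   7   7   7   7   7   7   7   7
  2   0   0   0   0   0   0   0   7   7  10  10  10  10  10  10  10
  3   0   0   0   0   0   0   0  11  11  11  11  11  11  11  18  18
  4   0   0   0   0   0   0   0  11  11  11  11  11  11  11  18  18
  5   0   0   0   0   0   0   0  11  11  11  11  11  11  11  18  18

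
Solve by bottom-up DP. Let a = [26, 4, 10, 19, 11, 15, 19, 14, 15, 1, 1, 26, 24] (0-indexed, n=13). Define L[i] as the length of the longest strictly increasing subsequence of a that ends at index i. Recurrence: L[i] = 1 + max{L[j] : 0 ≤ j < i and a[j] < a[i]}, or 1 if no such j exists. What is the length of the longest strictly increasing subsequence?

6

   i    0    1    2    3    4    5    6    7    8    9   10   11   12
a[i]   26    4   10   19   11   15   19   14   15    1    1   26   24
L[i]    1    1    2    3    3    4    5    4    5    1    1    6    6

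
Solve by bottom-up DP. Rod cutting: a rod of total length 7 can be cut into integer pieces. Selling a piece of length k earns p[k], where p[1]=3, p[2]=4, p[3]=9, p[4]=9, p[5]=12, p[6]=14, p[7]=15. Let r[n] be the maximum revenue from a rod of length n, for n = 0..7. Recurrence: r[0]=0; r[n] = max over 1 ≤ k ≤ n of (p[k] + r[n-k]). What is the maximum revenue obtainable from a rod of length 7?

   n    0    1    2    3    4    5    6    7
r[n]    0    3    6    9   12   15   18   21

21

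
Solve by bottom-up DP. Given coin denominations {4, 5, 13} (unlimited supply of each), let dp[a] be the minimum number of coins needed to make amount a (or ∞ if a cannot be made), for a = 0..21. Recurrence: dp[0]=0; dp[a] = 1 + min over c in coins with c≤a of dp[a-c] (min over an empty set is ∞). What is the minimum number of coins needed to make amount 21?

 a  0  1  2  3  4  5  6  7  8  9 10 11 12 13 14 15 16 17 18 19 20 21
dp  0  -  -  -  1  1  -  -  2  2  2  -  3  1  3  3  4  2  2  4  4  3
(- denotes ∞ / unreachable)

3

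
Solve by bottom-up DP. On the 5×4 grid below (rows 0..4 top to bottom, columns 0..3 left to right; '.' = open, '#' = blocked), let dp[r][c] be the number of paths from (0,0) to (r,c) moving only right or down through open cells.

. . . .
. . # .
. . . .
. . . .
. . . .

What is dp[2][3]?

4

r\c   0   1   2   3
  0   1   1   1   1
  1   1   2   0   1
  2   1   3   3   4
  3   1   4   7  11
  4   1   5  12  23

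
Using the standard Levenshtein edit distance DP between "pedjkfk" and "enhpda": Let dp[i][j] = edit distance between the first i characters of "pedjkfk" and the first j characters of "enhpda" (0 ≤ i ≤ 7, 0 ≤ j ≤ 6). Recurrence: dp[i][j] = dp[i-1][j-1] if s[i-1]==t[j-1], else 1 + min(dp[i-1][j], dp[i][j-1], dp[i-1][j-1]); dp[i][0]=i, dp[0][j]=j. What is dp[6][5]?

   ''  e  n  h  p  d  a
''  0  1  2  3  4  5  6
 p  1  1  2  3  3  4  5
 e  2  1  2  3  4  4  5
 d  3  2  2  3  4  4  5
 j  4  3  3  3  4  5  5
 k  5  4  4  4  4  5  6
 f  6  5  5  5  5  5  6
 k  7  6  6  6  6  6  6

5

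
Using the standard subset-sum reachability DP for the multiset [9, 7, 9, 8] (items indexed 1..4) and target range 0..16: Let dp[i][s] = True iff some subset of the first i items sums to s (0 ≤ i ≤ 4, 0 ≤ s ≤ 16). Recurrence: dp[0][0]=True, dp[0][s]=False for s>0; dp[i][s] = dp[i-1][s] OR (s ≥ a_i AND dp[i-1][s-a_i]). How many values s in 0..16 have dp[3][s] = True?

4

i\s   0   1   2   3   4   5   6   7   8   9  10  11  12  13  14  15  16
  0   T   F   F   F   F   F   F   F   F   F   F   F   F   F   F   F   F
  1   T   F   F   F   F   F   F   F   F   T   F   F   F   F   F   F   F
  2   T   F   F   F   F   F   F   T   F   T   F   F   F   F   F   F   T
  3   T   F   F   F   F   F   F   T   F   T   F   F   F   F   F   F   T
  4   T   F   F   F   F   F   F   T   T   T   F   F   F   F   F   T   T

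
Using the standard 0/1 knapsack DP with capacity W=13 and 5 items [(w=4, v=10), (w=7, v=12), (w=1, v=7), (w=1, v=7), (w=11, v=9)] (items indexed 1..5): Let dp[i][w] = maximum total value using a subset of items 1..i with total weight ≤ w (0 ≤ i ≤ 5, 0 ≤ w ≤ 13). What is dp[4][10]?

i\w   0   1   2   3   4   5   6   7   8   9  10  11  12  13
  0   0   0   0   0   0   0   0   0   0   0   0   0   0   0
  1   0   0   0   0  10  10  10  10  10  10  10  10  10  10
  2   0   0   0   0  10  10  10  12  12  12  12  22  22  22
  3   0   7   7   7  10  17  17  17  19  19  19  22  29  29
  4   0   7  14  14  14  17  24  24  24  26  26  26  29  36
  5   0   7  14  14  14  17  24  24  24  26  26  26  29  36

26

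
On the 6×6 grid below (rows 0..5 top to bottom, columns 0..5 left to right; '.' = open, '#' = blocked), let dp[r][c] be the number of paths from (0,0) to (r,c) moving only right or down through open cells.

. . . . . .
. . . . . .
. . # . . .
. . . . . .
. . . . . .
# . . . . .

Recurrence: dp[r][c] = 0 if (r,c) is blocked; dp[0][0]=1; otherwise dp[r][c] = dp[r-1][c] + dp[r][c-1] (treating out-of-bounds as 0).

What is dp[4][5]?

66

r\c   0   1   2   3   4   5
  0   1   1   1   1   1   1
  1   1   2   3   4   5   6
  2   1   3   0   4   9  15
  3   1   4   4   8  17  32
  4   1   5   9  17  34  66
  5   0   5  14  31  65 131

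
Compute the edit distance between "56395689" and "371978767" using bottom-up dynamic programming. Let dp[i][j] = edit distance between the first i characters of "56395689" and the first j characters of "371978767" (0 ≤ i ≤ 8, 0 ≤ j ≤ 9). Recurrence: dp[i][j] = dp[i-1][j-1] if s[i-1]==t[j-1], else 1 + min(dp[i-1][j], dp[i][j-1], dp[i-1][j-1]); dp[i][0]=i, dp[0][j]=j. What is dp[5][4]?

4

   ''  3  7  1  9  7  8  7  6  7
''  0  1  2  3  4  5  6  7  8  9
 5  1  1  2  3  4  5  6  7  8  9
 6  2  2  2  3  4  5  6  7  7  8
 3  3  2  3  3  4  5  6  7  8  8
 9  4  3  3  4  3  4  5  6  7  8
 5  5  4  4  4  4  4  5  6  7  8
 6  6  5  5  5  5  5  5  6  6  7
 8  7  6  6  6  6  6  5  6  7  7
 9  8  7  7  7  6  7  6  6  7  8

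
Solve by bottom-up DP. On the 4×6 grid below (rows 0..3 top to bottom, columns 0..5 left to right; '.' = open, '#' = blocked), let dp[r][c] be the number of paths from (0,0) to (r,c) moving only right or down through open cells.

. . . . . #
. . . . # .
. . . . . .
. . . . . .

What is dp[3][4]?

r\c   0   1   2   3   4   5
  0   1   1   1   1   1   0
  1   1   2   3   4   0   0
  2   1   3   6  10  10  10
  3   1   4  10  20  30  40

30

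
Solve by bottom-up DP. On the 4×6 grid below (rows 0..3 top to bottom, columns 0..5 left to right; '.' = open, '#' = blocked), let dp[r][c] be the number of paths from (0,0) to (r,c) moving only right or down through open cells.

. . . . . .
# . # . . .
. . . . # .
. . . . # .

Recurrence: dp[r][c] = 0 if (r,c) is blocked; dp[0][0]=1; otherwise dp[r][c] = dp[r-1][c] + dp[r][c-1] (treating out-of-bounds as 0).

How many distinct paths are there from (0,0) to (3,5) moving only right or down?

r\c   0   1   2   3   4   5
  0   1   1   1   1   1   1
  1   0   1   0   1   2   3
  2   0   1   1   2   0   3
  3   0   1   2   4   0   3

3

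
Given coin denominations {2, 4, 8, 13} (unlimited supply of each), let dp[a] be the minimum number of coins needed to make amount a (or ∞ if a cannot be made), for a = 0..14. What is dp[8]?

 a  0  1  2  3  4  5  6  7  8  9 10 11 12 13 14
dp  0  -  1  -  1  -  2  -  1  -  2  -  2  1  3
(- denotes ∞ / unreachable)

1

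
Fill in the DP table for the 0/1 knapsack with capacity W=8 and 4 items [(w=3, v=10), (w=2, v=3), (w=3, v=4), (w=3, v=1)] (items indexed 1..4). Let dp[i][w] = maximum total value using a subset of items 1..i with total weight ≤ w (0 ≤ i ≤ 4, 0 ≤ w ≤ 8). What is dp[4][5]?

i\w   0   1   2   3   4   5   6   7   8
  0   0   0   0   0   0   0   0   0   0
  1   0   0   0  10  10  10  10  10  10
  2   0   0   3  10  10  13  13  13  13
  3   0   0   3  10  10  13  14  14  17
  4   0   0   3  10  10  13  14  14  17

13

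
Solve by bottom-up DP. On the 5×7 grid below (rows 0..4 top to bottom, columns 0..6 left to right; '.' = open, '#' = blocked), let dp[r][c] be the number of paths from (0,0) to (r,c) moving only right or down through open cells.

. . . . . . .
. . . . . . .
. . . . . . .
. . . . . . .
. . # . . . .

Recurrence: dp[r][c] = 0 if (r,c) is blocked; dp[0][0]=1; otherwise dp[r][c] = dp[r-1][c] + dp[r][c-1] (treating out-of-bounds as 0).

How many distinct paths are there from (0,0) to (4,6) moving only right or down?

195

r\c   0   1   2   3   4   5   6
  0   1   1   1   1   1   1   1
  1   1   2   3   4   5   6   7
  2   1   3   6  10  15  21  28
  3   1   4  10  20  35  56  84
  4   1   5   0  20  55 111 195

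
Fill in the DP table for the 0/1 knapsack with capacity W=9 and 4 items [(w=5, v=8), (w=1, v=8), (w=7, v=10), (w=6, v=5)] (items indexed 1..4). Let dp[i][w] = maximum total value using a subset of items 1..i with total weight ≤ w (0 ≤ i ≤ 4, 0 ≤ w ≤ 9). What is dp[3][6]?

i\w   0   1   2   3   4   5   6   7   8   9
  0   0   0   0   0   0   0   0   0   0   0
  1   0   0   0   0   0   8   8   8   8   8
  2   0   8   8   8   8   8  16  16  16  16
  3   0   8   8   8   8   8  16  16  18  18
  4   0   8   8   8   8   8  16  16  18  18

16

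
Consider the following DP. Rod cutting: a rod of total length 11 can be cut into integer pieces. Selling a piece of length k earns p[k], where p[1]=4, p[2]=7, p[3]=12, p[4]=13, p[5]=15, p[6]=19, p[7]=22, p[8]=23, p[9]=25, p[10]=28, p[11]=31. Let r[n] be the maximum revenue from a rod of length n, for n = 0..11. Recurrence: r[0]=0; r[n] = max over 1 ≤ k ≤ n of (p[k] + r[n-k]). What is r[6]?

24

   n    0    1    2    3    4    5    6    7    8    9   10   11
r[n]    0    4    8   12   16   20   24   28   32   36   40   44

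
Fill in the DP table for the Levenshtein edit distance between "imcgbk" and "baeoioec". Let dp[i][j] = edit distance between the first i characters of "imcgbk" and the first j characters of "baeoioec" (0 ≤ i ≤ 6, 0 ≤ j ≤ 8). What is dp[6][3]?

   ''  b  a  e  o  i  o  e  c
''  0  1  2  3  4  5  6  7  8
 i  1  1  2  3  4  4  5  6  7
 m  2  2  2  3  4  5  5  6  7
 c  3  3  3  3  4  5  6  6  6
 g  4  4  4  4  4  5  6  7  7
 b  5  4  5  5  5  5  6  7  8
 k  6  5  5  6  6  6  6  7  8

6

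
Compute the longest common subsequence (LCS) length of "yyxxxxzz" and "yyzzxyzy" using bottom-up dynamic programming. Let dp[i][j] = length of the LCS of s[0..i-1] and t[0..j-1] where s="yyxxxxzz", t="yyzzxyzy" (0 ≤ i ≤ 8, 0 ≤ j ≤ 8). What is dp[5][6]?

3

   ''  y  y  z  z  x  y  z  y
''  0  0  0  0  0  0  0  0  0
 y  0  1  1  1  1  1  1  1  1
 y  0  1  2  2  2  2  2  2  2
 x  0  1  2  2  2  3  3  3  3
 x  0  1  2  2  2  3  3  3  3
 x  0  1  2  2  2  3  3  3  3
 x  0  1  2  2  2  3  3  3  3
 z  0  1  2  3  3  3  3  4  4
 z  0  1  2  3  4  4  4  4  4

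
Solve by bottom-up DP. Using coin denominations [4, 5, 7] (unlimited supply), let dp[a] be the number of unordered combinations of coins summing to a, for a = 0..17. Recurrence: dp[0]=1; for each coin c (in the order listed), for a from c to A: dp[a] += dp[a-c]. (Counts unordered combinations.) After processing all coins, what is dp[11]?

after  coin     0     1     2     3     4     5     6     7     8     9    10    11    12    13    14    15    16    17
          4     1     0     0     0     1     0     0     0     1     0     0     0     1     0     0     0     1     0
          5     1     0     0     0     1     1     0     0     1     1     1     0     1     1     1     1     1     1
          7     1     0     0     0     1     1     0     1     1     1     1     1     2     1     2     2     2     2

1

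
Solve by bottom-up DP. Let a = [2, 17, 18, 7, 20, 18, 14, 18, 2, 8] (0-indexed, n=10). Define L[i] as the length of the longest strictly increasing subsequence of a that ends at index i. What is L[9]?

3

   i    0    1    2    3    4    5    6    7    8    9
a[i]    2   17   18    7   20   18   14   18    2    8
L[i]    1    2    3    2    4    3    3    4    1    3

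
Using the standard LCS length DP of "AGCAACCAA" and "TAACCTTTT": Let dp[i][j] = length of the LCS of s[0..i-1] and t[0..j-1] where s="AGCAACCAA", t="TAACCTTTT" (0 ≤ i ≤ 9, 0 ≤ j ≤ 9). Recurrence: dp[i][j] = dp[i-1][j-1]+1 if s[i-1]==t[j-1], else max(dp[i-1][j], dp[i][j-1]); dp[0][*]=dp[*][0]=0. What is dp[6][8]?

3

   ''  T  A  A  C  C  T  T  T  T
''  0  0  0  0  0  0  0  0  0  0
 A  0  0  1  1  1  1  1  1  1  1
 G  0  0  1  1  1  1  1  1  1  1
 C  0  0  1  1  2  2  2  2  2  2
 A  0  0  1  2  2  2  2  2  2  2
 A  0  0  1  2  2  2  2  2  2  2
 C  0  0  1  2  3  3  3  3  3  3
 C  0  0  1  2  3  4  4  4  4  4
 A  0  0  1  2  3  4  4  4  4  4
 A  0  0  1  2  3  4  4  4  4  4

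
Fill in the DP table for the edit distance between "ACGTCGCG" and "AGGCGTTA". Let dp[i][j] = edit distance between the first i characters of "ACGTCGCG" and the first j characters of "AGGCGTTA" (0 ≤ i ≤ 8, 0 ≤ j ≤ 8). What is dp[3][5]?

   ''  A  G  G  C  G  T  T  A
''  0  1  2  3  4  5  6  7  8
 A  1  0  1  2  3  4  5  6  7
 C  2  1  1  2  2  3  4  5  6
 G  3  2  1  1  2  2  3  4  5
 T  4  3  2  2  2  3  2  3  4
 C  5  4  3  3  2  3  3  3  4
 G  6  5  4  3  3  2  3  4  4
 C  7  6  5  4  3  3  3  4  5
 G  8  7  6  5  4  3  4  4  5

2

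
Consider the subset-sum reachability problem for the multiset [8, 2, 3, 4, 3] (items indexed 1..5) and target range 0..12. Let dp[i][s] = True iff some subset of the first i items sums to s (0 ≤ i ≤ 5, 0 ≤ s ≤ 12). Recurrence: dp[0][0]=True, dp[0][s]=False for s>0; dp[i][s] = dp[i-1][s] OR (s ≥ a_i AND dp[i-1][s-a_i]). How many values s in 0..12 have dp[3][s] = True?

i\s   0   1   2   3   4   5   6   7   8   9  10  11  12
  0   T   F   F   F   F   F   F   F   F   F   F   F   F
  1   T   F   F   F   F   F   F   F   T   F   F   F   F
  2   T   F   T   F   F   F   F   F   T   F   T   F   F
  3   T   F   T   T   F   T   F   F   T   F   T   T   F
  4   T   F   T   T   T   T   T   T   T   T   T   T   T
  5   T   F   T   T   T   T   T   T   T   T   T   T   T

7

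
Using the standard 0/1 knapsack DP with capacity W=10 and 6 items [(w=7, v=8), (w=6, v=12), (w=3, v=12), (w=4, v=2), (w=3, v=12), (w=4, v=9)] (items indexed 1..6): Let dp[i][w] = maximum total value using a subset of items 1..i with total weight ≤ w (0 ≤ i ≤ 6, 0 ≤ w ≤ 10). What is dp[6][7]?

24

i\w   0   1   2   3   4   5   6   7   8   9  10
  0   0   0   0   0   0   0   0   0   0   0   0
  1   0   0   0   0   0   0   0   8   8   8   8
  2   0   0   0   0   0   0  12  12  12  12  12
  3   0   0   0  12  12  12  12  12  12  24  24
  4   0   0   0  12  12  12  12  14  14  24  24
  5   0   0   0  12  12  12  24  24  24  24  26
  6   0   0   0  12  12  12  24  24  24  24  33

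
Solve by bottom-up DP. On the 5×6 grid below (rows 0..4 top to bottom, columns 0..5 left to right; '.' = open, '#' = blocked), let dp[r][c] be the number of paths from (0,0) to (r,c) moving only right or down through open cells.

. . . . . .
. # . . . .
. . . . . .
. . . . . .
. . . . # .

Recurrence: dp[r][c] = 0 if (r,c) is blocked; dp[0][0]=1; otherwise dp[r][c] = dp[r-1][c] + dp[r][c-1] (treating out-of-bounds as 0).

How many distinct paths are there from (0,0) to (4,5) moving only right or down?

r\c   0   1   2   3   4   5
  0   1   1   1   1   1   1
  1   1   0   1   2   3   4
  2   1   1   2   4   7  11
  3   1   2   4   8  15  26
  4   1   3   7  15   0  26

26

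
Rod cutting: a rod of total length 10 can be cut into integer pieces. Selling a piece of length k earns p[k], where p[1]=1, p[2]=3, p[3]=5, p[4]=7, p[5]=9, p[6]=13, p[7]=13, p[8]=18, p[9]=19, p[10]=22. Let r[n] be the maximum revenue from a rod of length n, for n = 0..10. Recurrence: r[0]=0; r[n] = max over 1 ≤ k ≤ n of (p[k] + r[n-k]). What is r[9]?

19

   n    0    1    2    3    4    5    6    7    8    9   10
r[n]    0    1    3    5    7    9   13   14   18   19   22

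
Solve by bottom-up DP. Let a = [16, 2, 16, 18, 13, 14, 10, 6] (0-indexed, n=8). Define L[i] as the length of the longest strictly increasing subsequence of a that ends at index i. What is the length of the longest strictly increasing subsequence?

   i    0    1    2    3    4    5    6    7
a[i]   16    2   16   18   13   14   10    6
L[i]    1    1    2    3    2    3    2    2

3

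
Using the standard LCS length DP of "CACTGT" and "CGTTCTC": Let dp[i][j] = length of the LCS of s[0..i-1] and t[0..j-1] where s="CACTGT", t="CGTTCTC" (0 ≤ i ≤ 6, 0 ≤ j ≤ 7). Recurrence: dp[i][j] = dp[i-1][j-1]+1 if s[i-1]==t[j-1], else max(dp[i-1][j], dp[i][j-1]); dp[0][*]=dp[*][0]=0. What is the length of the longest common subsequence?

   ''  C  G  T  T  C  T  C
''  0  0  0  0  0  0  0  0
 C  0  1  1  1  1  1  1  1
 A  0  1  1  1  1  1  1  1
 C  0  1  1  1  1  2  2  2
 T  0  1  1  2  2  2  3  3
 G  0  1  2  2  2  2  3  3
 T  0  1  2  3  3  3  3  3

3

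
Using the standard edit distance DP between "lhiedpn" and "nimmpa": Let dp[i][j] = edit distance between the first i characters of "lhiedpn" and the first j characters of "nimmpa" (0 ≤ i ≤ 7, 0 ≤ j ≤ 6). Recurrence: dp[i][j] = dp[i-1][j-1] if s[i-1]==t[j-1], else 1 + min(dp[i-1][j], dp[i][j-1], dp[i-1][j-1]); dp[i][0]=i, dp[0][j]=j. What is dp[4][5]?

   ''  n  i  m  m  p  a
''  0  1  2  3  4  5  6
 l  1  1  2  3  4  5  6
 h  2  2  2  3  4  5  6
 i  3  3  2  3  4  5  6
 e  4  4  3  3  4  5  6
 d  5  5  4  4  4  5  6
 p  6  6  5  5  5  4  5
 n  7  6  6  6  6  5  5

5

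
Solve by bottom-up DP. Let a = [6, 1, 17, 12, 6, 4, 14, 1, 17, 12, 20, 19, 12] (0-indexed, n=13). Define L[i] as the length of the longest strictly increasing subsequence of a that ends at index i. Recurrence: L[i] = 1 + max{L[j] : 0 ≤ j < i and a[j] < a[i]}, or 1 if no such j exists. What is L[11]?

   i    0    1    2    3    4    5    6    7    8    9   10   11   12
a[i]    6    1   17   12    6    4   14    1   17   12   20   19   12
L[i]    1    1    2    2    2    2    3    1    4    3    5    5    3

5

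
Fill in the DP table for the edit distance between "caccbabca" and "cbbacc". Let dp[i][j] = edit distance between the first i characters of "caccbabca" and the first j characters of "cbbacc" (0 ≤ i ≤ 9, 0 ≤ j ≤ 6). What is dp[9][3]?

6

   ''  c  b  b  a  c  c
''  0  1  2  3  4  5  6
 c  1  0  1  2  3  4  5
 a  2  1  1  2  2  3  4
 c  3  2  2  2  3  2  3
 c  4  3  3  3  3  3  2
 b  5  4  3  3  4  4  3
 a  6  5  4  4  3  4  4
 b  7  6  5  4  4  4  5
 c  8  7  6  5  5  4  4
 a  9  8  7  6  5  5  5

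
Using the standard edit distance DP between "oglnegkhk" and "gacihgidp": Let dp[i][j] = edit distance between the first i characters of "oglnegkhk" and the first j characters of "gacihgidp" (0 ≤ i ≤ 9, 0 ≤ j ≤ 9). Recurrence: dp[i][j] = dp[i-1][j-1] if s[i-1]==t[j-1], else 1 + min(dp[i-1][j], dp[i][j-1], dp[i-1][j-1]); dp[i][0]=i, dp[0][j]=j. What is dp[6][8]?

7

   ''  g  a  c  i  h  g  i  d  p
''  0  1  2  3  4  5  6  7  8  9
 o  1  1  2  3  4  5  6  7  8  9
 g  2  1  2  3  4  5  5  6  7  8
 l  3  2  2  3  4  5  6  6  7  8
 n  4  3  3  3  4  5  6  7  7  8
 e  5  4  4  4  4  5  6  7  8  8
 g  6  5  5  5  5  5  5  6  7  8
 k  7  6  6  6  6  6  6  6  7  8
 h  8  7  7  7  7  6  7  7  7  8
 k  9  8  8  8  8  7  7  8  8  8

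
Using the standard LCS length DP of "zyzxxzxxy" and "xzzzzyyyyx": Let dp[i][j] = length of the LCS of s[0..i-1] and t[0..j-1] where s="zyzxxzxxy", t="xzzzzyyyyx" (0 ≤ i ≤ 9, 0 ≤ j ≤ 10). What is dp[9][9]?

   ''  x  z  z  z  z  y  y  y  y  x
''  0  0  0  0  0  0  0  0  0  0  0
 z  0  0  1  1  1  1  1  1  1  1  1
 y  0  0  1  1  1  1  2  2  2  2  2
 z  0  0  1  2  2  2  2  2  2  2  2
 x  0  1  1  2  2  2  2  2  2  2  3
 x  0  1  1  2  2  2  2  2  2  2  3
 z  0  1  2  2  3  3  3  3  3  3  3
 x  0  1  2  2  3  3  3  3  3  3  4
 x  0  1  2  2  3  3  3  3  3  3  4
 y  0  1  2  2  3  3  4  4  4  4  4

4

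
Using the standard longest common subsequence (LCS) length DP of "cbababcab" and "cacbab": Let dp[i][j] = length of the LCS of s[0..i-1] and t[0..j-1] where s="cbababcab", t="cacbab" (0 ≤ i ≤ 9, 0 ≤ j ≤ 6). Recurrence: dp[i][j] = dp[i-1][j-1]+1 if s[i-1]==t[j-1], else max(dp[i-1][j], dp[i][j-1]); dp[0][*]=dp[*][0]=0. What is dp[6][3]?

   ''  c  a  c  b  a  b
''  0  0  0  0  0  0  0
 c  0  1  1  1  1  1  1
 b  0  1  1  1  2  2  2
 a  0  1  2  2  2  3  3
 b  0  1  2  2  3  3  4
 a  0  1  2  2  3  4  4
 b  0  1  2  2  3  4  5
 c  0  1  2  3  3  4  5
 a  0  1  2  3  3  4  5
 b  0  1  2  3  4  4  5

2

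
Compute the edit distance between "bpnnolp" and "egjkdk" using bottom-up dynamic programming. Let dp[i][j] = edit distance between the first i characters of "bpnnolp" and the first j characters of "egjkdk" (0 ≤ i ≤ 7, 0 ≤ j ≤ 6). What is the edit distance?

7

   ''  e  g  j  k  d  k
''  0  1  2  3  4  5  6
 b  1  1  2  3  4  5  6
 p  2  2  2  3  4  5  6
 n  3  3  3  3  4  5  6
 n  4  4  4  4  4  5  6
 o  5  5  5  5  5  5  6
 l  6  6  6  6  6  6  6
 p  7  7  7  7  7  7  7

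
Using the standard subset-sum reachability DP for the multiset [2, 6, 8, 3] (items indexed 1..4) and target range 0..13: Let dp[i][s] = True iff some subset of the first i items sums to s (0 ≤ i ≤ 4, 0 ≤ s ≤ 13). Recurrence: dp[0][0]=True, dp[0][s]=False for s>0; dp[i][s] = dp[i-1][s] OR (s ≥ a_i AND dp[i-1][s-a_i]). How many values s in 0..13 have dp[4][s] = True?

10

i\s   0   1   2   3   4   5   6   7   8   9  10  11  12  13
  0   T   F   F   F   F   F   F   F   F   F   F   F   F   F
  1   T   F   T   F   F   F   F   F   F   F   F   F   F   F
  2   T   F   T   F   F   F   T   F   T   F   F   F   F   F
  3   T   F   T   F   F   F   T   F   T   F   T   F   F   F
  4   T   F   T   T   F   T   T   F   T   T   T   T   F   T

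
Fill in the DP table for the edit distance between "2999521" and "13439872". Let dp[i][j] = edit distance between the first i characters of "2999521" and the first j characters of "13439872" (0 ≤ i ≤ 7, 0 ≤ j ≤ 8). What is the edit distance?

   ''  1  3  4  3  9  8  7  2
''  0  1  2  3  4  5  6  7  8
 2  1  1  2  3  4  5  6  7  7
 9  2  2  2  3  4  4  5  6  7
 9  3  3  3  3  4  4  5  6  7
 9  4  4  4  4  4  4  5  6  7
 5  5  5  5  5  5  5  5  6  7
 2  6  6  6  6  6  6  6  6  6
 1  7  6  7  7  7  7  7  7  7

7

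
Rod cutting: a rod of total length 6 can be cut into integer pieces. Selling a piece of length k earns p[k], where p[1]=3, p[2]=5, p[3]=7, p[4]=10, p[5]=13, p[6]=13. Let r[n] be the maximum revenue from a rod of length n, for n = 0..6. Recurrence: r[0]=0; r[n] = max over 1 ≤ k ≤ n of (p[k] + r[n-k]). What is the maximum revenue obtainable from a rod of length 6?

   n    0    1    2    3    4    5    6
r[n]    0    3    6    9   12   15   18

18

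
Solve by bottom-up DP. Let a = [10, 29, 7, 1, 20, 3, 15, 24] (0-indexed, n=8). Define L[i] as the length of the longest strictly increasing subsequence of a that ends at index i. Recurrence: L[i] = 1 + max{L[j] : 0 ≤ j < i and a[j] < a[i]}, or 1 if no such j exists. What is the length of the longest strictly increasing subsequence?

   i    0    1    2    3    4    5    6    7
a[i]   10   29    7    1   20    3   15   24
L[i]    1    2    1    1    2    2    3    4

4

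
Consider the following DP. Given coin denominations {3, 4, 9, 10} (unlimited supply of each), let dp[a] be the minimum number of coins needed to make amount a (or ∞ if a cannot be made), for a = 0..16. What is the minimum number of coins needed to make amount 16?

 a  0  1  2  3  4  5  6  7  8  9 10 11 12 13 14 15 16
dp  0  -  -  1  1  -  2  2  2  1  1  3  2  2  2  3  3
(- denotes ∞ / unreachable)

3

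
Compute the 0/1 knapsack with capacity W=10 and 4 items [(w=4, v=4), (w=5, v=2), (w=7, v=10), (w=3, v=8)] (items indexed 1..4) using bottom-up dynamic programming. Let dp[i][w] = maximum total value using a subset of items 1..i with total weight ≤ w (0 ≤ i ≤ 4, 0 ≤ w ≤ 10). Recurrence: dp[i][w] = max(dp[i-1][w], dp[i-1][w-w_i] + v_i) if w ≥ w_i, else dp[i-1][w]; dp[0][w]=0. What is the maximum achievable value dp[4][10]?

18

i\w   0   1   2   3   4   5   6   7   8   9  10
  0   0   0   0   0   0   0   0   0   0   0   0
  1   0   0   0   0   4   4   4   4   4   4   4
  2   0   0   0   0   4   4   4   4   4   6   6
  3   0   0   0   0   4   4   4  10  10  10  10
  4   0   0   0   8   8   8   8  12  12  12  18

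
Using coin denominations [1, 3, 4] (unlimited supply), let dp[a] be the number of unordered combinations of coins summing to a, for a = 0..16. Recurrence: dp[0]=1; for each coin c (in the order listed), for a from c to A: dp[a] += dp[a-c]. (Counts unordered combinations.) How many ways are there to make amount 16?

17

after  coin     0     1     2     3     4     5     6     7     8     9    10    11    12    13    14    15    16
          1     1     1     1     1     1     1     1     1     1     1     1     1     1     1     1     1     1
          3     1     1     1     2     2     2     3     3     3     4     4     4     5     5     5     6     6
          4     1     1     1     2     3     3     4     5     6     7     8     9    11    12    13    15    17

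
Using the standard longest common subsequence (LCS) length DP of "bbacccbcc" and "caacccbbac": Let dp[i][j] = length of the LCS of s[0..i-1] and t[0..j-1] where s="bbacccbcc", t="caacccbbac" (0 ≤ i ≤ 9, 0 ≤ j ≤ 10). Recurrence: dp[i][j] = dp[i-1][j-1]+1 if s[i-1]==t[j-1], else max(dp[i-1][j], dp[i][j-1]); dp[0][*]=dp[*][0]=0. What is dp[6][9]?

   ''  c  a  a  c  c  c  b  b  a  c
''  0  0  0  0  0  0  0  0  0  0  0
 b  0  0  0  0  0  0  0  1  1  1  1
 b  0  0  0  0  0  0  0  1  2  2  2
 a  0  0  1  1  1  1  1  1  2  3  3
 c  0  1  1  1  2  2  2  2  2  3  4
 c  0  1  1  1  2  3  3  3  3  3  4
 c  0  1  1  1  2  3  4  4  4  4  4
 b  0  1  1  1  2  3  4  5  5  5  5
 c  0  1  1  1  2  3  4  5  5  5  6
 c  0  1  1  1  2  3  4  5  5  5  6

4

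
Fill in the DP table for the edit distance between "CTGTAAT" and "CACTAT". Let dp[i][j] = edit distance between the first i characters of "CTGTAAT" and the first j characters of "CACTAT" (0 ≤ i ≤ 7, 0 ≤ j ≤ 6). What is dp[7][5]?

4

   ''  C  A  C  T  A  T
''  0  1  2  3  4  5  6
 C  1  0  1  2  3  4  5
 T  2  1  1  2  2  3  4
 G  3  2  2  2  3  3  4
 T  4  3  3  3  2  3  3
 A  5  4  3  4  3  2  3
 A  6  5  4  4  4  3  3
 T  7  6  5  5  4  4  3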